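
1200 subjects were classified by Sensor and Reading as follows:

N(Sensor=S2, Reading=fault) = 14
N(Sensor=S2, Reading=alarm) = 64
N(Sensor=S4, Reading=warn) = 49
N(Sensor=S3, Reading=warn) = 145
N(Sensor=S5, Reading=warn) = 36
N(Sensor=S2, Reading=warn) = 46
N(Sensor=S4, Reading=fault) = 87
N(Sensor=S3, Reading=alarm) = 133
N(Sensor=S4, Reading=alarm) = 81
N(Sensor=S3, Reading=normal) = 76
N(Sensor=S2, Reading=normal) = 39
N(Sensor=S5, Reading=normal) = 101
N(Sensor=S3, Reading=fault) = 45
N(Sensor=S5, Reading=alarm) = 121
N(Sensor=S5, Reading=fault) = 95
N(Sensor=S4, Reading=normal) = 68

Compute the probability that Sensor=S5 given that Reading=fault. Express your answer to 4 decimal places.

0.3942

Total with Reading=fault: 14 + 45 + 87 + 95 = 241.
P(Sensor=S5 | Reading=fault) = 95/241 = 0.3942.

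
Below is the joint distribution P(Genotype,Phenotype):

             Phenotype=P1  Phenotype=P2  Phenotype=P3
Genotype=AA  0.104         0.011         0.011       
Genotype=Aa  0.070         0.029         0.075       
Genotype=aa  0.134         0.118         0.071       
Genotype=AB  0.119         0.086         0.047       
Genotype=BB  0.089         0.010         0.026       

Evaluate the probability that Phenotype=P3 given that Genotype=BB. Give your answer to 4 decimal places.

0.2080

P(Genotype=BB) = 0.089 + 0.010 + 0.026 = 0.125.
P(Phenotype=P3 | Genotype=BB) = 0.026/0.125 = 0.2080.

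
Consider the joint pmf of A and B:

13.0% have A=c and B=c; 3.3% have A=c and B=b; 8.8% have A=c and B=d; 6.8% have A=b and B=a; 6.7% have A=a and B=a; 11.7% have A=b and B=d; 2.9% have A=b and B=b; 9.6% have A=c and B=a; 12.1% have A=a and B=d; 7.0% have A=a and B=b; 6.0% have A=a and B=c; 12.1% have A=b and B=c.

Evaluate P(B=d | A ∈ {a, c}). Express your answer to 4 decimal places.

0.3143

P(A=a) = 0.067 + 0.070 + 0.060 + 0.121 = 0.318.
P(A=c) = 0.096 + 0.033 + 0.130 + 0.088 = 0.347.
P(A ∈ {a, c}) = 0.318 + 0.347 = 0.665; P(B=d, A ∈ {a, c}) = 0.121 + 0.088 = 0.209.
P(B=d | A ∈ {a, c}) = 0.209/0.665 = 0.3143.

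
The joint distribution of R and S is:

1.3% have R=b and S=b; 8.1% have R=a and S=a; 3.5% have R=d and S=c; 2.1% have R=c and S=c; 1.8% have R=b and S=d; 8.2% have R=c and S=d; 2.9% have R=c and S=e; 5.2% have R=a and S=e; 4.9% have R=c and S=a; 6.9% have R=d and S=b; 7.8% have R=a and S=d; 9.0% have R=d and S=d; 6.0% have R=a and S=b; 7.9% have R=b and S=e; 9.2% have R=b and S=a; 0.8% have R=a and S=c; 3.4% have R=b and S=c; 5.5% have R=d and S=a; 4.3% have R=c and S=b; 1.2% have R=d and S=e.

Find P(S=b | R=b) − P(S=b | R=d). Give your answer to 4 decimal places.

P(R=b) = 0.092 + 0.013 + 0.034 + 0.018 + 0.079 = 0.236; P(S=b | R=b) = 0.013/0.236 = 0.05508.
P(R=d) = 0.055 + 0.069 + 0.035 + 0.090 + 0.012 = 0.261; P(S=b | R=d) = 0.069/0.261 = 0.26437.
Difference = -0.2093.

-0.2093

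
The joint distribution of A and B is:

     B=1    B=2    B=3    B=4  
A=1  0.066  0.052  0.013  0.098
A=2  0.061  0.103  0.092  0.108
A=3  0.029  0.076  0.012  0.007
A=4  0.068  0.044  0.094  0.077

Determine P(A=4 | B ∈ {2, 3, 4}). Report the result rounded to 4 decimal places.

P(B=2) = 0.052 + 0.103 + 0.076 + 0.044 = 0.275.
P(B=3) = 0.013 + 0.092 + 0.012 + 0.094 = 0.211.
P(B=4) = 0.098 + 0.108 + 0.007 + 0.077 = 0.290.
P(B ∈ {2, 3, 4}) = 0.275 + 0.211 + 0.290 = 0.776; P(A=4, B ∈ {2, 3, 4}) = 0.044 + 0.094 + 0.077 = 0.215.
P(A=4 | B ∈ {2, 3, 4}) = 0.215/0.776 = 0.2771.

0.2771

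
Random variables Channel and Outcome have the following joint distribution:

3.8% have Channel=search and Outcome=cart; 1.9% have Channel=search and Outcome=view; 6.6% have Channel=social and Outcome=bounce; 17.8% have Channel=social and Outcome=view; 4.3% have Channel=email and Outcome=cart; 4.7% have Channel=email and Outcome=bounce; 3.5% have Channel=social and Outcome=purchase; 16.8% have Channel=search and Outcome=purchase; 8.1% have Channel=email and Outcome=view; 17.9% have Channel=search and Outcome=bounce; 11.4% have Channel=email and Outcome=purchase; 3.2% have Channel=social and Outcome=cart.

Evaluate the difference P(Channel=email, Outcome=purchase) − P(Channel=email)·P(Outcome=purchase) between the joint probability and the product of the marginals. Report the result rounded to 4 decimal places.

P(Channel=email) = 0.047 + 0.081 + 0.043 + 0.114 = 0.285.
P(Outcome=purchase) = 0.114 + 0.168 + 0.035 = 0.317.
P(Channel=email, Outcome=purchase) − P(Channel=email)P(Outcome=purchase) = 0.114 − 0.285×0.317 = 0.0237.

0.0237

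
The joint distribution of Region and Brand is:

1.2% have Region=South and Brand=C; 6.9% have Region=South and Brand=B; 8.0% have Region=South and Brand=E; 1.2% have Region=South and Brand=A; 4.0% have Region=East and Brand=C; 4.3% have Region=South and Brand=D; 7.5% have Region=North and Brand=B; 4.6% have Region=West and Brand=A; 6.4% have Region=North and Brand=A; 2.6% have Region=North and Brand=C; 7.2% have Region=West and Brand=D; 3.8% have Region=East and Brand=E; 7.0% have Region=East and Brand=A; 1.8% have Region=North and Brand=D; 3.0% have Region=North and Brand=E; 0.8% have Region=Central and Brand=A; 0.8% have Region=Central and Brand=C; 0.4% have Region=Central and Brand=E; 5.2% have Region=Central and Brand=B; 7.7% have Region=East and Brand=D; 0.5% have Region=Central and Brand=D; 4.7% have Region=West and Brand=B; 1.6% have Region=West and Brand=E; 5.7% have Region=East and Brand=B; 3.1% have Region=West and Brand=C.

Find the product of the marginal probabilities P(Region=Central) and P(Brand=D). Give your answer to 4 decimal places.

P(Region=Central) = 0.008 + 0.052 + 0.008 + 0.005 + 0.004 = 0.077.
P(Brand=D) = 0.018 + 0.043 + 0.077 + 0.072 + 0.005 = 0.215.
Product: 0.077 × 0.215 = 0.0166.

0.0166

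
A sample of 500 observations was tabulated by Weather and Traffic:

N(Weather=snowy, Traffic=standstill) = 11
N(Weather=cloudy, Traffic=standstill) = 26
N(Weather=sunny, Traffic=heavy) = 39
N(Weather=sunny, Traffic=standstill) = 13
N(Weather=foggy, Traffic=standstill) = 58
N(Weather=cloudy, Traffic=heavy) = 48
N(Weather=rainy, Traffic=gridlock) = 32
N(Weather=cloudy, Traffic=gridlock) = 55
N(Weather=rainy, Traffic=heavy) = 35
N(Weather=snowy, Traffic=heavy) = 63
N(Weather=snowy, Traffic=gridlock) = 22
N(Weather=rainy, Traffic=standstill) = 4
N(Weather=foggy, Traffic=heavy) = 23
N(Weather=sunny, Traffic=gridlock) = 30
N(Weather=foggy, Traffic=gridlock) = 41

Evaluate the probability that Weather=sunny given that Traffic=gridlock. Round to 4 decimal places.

Total with Traffic=gridlock: 30 + 55 + 32 + 22 + 41 = 180.
P(Weather=sunny | Traffic=gridlock) = 30/180 = 0.1667.

0.1667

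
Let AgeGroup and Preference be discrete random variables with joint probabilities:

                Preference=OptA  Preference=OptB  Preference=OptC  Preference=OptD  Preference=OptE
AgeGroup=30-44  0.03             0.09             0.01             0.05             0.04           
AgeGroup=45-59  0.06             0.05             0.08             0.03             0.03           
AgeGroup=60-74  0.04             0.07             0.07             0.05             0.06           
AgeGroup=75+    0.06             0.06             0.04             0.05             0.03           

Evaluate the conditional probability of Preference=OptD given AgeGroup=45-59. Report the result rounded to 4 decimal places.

P(AgeGroup=45-59) = 0.06 + 0.05 + 0.08 + 0.03 + 0.03 = 0.25.
P(Preference=OptD | AgeGroup=45-59) = 0.03/0.25 = 0.1200.

0.1200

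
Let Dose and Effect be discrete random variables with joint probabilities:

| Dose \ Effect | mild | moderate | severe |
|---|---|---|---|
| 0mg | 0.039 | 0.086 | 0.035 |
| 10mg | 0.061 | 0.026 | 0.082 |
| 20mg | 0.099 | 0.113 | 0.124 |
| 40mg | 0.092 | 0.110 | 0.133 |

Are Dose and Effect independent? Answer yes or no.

no

P(Dose=0mg) = 0.160 and P(Effect=moderate) = 0.335, so their product is 0.05360, but P(Dose=0mg, Effect=moderate) = 0.086. Since these differ, Dose and Effect are not independent.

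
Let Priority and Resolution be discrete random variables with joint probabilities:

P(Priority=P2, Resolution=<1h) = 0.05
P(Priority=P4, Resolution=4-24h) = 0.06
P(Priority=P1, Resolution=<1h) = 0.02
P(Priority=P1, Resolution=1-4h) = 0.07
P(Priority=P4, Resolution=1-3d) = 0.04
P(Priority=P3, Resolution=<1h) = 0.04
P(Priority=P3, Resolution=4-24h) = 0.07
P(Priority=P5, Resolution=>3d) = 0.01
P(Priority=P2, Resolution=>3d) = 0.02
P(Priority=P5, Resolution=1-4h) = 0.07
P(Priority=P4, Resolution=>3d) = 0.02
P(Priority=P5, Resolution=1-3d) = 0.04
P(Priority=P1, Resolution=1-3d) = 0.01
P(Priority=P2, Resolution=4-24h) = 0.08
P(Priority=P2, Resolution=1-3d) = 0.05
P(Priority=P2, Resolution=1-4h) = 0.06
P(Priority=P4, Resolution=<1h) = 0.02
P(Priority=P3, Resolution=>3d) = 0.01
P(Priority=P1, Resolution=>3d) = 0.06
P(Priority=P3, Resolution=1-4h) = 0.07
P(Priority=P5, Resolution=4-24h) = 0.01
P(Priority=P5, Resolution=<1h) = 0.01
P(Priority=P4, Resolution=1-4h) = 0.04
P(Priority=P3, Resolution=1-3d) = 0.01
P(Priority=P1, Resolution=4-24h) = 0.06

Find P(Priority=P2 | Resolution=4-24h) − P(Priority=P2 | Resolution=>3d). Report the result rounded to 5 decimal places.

0.11905

P(Resolution=4-24h) = 0.06 + 0.08 + 0.07 + 0.06 + 0.01 = 0.28; P(Priority=P2 | Resolution=4-24h) = 0.08/0.28 = 0.285714.
P(Resolution=>3d) = 0.06 + 0.02 + 0.01 + 0.02 + 0.01 = 0.12; P(Priority=P2 | Resolution=>3d) = 0.02/0.12 = 0.166667.
Difference = 0.11905.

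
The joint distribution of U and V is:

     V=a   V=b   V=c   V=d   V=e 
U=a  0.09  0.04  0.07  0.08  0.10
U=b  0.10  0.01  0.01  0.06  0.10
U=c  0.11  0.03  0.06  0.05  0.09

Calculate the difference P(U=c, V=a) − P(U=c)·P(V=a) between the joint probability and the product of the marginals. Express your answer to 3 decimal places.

P(U=c) = 0.11 + 0.03 + 0.06 + 0.05 + 0.09 = 0.34.
P(V=a) = 0.09 + 0.10 + 0.11 = 0.30.
P(U=c, V=a) − P(U=c)P(V=a) = 0.11 − 0.34×0.30 = 0.008.

0.008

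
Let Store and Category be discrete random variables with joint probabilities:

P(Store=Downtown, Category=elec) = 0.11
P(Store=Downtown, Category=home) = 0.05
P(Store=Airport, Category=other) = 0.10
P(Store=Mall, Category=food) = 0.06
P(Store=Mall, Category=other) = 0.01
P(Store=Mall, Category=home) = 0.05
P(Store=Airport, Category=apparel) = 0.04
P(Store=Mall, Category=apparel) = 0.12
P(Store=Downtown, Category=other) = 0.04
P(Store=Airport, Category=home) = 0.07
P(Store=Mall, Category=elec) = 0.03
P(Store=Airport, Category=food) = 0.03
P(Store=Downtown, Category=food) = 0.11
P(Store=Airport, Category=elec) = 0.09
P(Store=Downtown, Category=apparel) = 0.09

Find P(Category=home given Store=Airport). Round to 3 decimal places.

0.212

P(Store=Airport) = 0.03 + 0.04 + 0.09 + 0.07 + 0.10 = 0.33.
P(Category=home | Store=Airport) = 0.07/0.33 = 0.212.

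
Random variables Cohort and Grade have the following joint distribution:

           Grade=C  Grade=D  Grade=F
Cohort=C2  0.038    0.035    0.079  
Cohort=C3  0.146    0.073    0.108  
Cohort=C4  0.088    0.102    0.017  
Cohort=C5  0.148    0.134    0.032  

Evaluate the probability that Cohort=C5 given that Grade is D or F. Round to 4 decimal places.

P(Grade=D) = 0.035 + 0.073 + 0.102 + 0.134 = 0.344.
P(Grade=F) = 0.079 + 0.108 + 0.017 + 0.032 = 0.236.
P(Grade ∈ {D, F}) = 0.344 + 0.236 = 0.580; P(Cohort=C5, Grade ∈ {D, F}) = 0.134 + 0.032 = 0.166.
P(Cohort=C5 | Grade ∈ {D, F}) = 0.166/0.580 = 0.2862.

0.2862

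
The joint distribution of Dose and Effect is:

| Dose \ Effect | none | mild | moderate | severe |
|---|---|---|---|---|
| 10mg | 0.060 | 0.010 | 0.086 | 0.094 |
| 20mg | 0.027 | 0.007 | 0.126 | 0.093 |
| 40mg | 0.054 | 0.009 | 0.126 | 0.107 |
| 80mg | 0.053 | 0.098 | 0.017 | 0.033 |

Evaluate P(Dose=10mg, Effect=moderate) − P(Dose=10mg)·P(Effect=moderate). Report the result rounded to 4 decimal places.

-0.0028

P(Dose=10mg) = 0.060 + 0.010 + 0.086 + 0.094 = 0.250.
P(Effect=moderate) = 0.086 + 0.126 + 0.126 + 0.017 = 0.355.
P(Dose=10mg, Effect=moderate) − P(Dose=10mg)P(Effect=moderate) = 0.086 − 0.250×0.355 = -0.0028.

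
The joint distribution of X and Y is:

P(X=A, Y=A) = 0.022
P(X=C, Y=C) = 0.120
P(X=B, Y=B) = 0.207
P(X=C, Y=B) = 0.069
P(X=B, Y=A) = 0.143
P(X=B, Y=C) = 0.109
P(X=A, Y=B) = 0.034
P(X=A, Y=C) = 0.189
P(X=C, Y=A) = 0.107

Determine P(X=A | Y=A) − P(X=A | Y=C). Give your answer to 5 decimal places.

-0.37127

P(Y=A) = 0.022 + 0.143 + 0.107 = 0.272; P(X=A | Y=A) = 0.022/0.272 = 0.080882.
P(Y=C) = 0.189 + 0.109 + 0.120 = 0.418; P(X=A | Y=C) = 0.189/0.418 = 0.452153.
Difference = -0.37127.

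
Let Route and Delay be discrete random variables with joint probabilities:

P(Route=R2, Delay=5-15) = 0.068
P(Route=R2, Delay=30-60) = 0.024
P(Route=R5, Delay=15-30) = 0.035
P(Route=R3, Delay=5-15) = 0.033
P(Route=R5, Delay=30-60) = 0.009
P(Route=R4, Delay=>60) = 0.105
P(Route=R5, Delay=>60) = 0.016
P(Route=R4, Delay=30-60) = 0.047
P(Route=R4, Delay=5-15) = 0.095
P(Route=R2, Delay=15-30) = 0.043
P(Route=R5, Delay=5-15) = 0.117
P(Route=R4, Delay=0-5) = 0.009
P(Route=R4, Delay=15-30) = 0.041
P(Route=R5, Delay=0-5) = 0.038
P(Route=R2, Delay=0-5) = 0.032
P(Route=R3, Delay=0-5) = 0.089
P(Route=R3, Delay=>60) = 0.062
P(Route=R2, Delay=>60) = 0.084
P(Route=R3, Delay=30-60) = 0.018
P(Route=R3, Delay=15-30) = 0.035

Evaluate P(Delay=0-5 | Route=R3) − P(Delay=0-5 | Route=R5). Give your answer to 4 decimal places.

P(Route=R3) = 0.089 + 0.033 + 0.035 + 0.018 + 0.062 = 0.237; P(Delay=0-5 | Route=R3) = 0.089/0.237 = 0.37553.
P(Route=R5) = 0.038 + 0.117 + 0.035 + 0.009 + 0.016 = 0.215; P(Delay=0-5 | Route=R5) = 0.038/0.215 = 0.17674.
Difference = 0.1988.

0.1988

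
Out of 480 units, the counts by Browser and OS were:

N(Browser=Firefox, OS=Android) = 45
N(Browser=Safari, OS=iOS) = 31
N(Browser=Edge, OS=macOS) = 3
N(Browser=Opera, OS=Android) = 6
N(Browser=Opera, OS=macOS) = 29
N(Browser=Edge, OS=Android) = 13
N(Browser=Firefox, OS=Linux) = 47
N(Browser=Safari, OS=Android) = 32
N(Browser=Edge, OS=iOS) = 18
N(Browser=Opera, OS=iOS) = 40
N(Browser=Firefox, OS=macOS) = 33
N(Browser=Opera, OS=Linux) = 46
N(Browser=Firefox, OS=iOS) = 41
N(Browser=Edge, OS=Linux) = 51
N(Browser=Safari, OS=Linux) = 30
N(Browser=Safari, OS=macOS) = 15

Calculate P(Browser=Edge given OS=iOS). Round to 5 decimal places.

0.13846

Total with OS=iOS: 41 + 31 + 18 + 40 = 130.
P(Browser=Edge | OS=iOS) = 18/130 = 0.13846.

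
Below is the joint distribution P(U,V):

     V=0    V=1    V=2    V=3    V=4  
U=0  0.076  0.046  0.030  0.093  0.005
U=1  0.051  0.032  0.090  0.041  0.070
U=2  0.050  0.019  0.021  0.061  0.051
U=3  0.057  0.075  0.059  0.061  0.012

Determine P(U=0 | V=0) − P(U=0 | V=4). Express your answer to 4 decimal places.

0.2886

P(V=0) = 0.076 + 0.051 + 0.050 + 0.057 = 0.234; P(U=0 | V=0) = 0.076/0.234 = 0.32479.
P(V=4) = 0.005 + 0.070 + 0.051 + 0.012 = 0.138; P(U=0 | V=4) = 0.005/0.138 = 0.03623.
Difference = 0.2886.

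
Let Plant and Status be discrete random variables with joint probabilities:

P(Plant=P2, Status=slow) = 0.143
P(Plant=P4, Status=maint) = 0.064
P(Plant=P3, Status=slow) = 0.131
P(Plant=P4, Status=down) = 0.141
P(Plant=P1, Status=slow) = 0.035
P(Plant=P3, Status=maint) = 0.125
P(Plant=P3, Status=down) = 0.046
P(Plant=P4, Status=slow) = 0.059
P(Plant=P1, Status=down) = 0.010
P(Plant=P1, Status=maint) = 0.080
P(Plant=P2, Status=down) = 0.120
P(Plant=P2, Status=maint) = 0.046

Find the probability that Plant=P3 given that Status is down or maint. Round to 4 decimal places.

0.2706

P(Status=down) = 0.010 + 0.120 + 0.046 + 0.141 = 0.317.
P(Status=maint) = 0.080 + 0.046 + 0.125 + 0.064 = 0.315.
P(Status ∈ {down, maint}) = 0.317 + 0.315 = 0.632; P(Plant=P3, Status ∈ {down, maint}) = 0.046 + 0.125 = 0.171.
P(Plant=P3 | Status ∈ {down, maint}) = 0.171/0.632 = 0.2706.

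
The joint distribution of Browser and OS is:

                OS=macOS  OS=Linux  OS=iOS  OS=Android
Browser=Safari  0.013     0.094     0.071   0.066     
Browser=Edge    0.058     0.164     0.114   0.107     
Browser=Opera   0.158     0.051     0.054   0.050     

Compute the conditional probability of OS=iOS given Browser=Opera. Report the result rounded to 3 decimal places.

P(Browser=Opera) = 0.158 + 0.051 + 0.054 + 0.050 = 0.313.
P(OS=iOS | Browser=Opera) = 0.054/0.313 = 0.173.

0.173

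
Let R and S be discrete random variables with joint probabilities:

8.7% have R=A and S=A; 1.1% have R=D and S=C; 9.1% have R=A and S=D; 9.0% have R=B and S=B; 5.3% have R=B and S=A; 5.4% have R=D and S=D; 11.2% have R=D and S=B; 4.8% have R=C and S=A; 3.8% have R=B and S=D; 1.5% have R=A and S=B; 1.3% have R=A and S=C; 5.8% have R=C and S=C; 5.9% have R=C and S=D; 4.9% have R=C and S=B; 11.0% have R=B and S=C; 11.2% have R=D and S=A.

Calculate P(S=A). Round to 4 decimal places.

0.3000

P(S=A) = 0.087 + 0.053 + 0.048 + 0.112 = 0.300.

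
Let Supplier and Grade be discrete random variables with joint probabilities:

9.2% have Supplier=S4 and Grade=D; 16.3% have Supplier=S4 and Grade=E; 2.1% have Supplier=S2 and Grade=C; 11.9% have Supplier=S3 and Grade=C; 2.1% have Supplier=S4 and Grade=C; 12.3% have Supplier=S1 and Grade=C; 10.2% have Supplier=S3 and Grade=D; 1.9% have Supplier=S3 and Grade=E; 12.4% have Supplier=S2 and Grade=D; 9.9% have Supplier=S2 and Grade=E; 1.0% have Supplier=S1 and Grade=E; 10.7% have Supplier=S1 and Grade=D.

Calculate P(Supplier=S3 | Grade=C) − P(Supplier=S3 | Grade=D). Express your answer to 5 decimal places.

0.17901

P(Grade=C) = 0.123 + 0.021 + 0.119 + 0.021 = 0.284; P(Supplier=S3 | Grade=C) = 0.119/0.284 = 0.419014.
P(Grade=D) = 0.107 + 0.124 + 0.102 + 0.092 = 0.425; P(Supplier=S3 | Grade=D) = 0.102/0.425 = 0.240000.
Difference = 0.17901.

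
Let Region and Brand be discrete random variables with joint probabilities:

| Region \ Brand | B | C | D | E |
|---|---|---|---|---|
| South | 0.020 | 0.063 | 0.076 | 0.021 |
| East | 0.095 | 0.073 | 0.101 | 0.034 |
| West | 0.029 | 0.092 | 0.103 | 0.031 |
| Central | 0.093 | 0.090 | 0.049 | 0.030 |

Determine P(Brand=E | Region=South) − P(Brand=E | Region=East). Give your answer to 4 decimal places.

P(Region=South) = 0.020 + 0.063 + 0.076 + 0.021 = 0.180; P(Brand=E | Region=South) = 0.021/0.180 = 0.11667.
P(Region=East) = 0.095 + 0.073 + 0.101 + 0.034 = 0.303; P(Brand=E | Region=East) = 0.034/0.303 = 0.11221.
Difference = 0.0045.

0.0045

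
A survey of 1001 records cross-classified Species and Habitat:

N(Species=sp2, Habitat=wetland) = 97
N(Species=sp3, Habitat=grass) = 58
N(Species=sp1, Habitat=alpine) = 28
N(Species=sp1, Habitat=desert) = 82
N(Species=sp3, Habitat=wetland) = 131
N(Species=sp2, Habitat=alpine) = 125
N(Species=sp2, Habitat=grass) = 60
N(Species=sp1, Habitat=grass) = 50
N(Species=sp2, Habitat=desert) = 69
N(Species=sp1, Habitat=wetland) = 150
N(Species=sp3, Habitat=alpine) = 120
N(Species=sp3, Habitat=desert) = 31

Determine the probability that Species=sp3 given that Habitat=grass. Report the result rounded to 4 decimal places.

0.3452

Total with Habitat=grass: 50 + 60 + 58 = 168.
P(Species=sp3 | Habitat=grass) = 58/168 = 0.3452.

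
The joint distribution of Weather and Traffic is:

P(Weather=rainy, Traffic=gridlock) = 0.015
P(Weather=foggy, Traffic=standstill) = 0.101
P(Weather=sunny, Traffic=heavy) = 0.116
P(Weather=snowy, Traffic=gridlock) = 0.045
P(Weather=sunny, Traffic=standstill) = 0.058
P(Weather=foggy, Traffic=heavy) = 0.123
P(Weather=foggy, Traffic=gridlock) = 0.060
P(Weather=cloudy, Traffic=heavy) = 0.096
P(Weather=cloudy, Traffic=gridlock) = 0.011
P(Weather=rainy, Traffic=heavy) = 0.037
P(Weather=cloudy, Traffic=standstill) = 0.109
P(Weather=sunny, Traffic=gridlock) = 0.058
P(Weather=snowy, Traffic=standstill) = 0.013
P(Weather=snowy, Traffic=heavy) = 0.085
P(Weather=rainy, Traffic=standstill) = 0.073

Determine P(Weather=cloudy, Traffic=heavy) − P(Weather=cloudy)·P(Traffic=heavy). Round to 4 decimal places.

P(Weather=cloudy) = 0.096 + 0.011 + 0.109 = 0.216.
P(Traffic=heavy) = 0.116 + 0.096 + 0.037 + 0.085 + 0.123 = 0.457.
P(Weather=cloudy, Traffic=heavy) − P(Weather=cloudy)P(Traffic=heavy) = 0.096 − 0.216×0.457 = -0.0027.

-0.0027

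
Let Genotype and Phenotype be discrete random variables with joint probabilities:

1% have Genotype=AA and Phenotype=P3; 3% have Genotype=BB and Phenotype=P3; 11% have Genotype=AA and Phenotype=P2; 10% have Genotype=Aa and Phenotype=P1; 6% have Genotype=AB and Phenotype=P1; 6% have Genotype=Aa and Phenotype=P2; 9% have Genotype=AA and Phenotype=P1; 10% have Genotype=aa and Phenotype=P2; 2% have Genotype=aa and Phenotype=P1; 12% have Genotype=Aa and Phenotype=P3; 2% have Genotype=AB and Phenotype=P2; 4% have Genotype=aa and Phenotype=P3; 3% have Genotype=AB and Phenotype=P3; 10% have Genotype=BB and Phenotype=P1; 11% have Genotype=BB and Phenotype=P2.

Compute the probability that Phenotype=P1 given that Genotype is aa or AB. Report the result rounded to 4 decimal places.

0.2963

P(Genotype=aa) = 0.02 + 0.10 + 0.04 = 0.16.
P(Genotype=AB) = 0.06 + 0.02 + 0.03 = 0.11.
P(Genotype ∈ {aa, AB}) = 0.16 + 0.11 = 0.27; P(Phenotype=P1, Genotype ∈ {aa, AB}) = 0.02 + 0.06 = 0.08.
P(Phenotype=P1 | Genotype ∈ {aa, AB}) = 0.08/0.27 = 0.2963.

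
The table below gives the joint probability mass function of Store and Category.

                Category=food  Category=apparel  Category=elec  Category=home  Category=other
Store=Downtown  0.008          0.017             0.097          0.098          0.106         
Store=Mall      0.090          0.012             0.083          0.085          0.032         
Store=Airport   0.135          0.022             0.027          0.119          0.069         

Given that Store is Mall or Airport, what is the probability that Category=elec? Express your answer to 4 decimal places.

P(Store=Mall) = 0.090 + 0.012 + 0.083 + 0.085 + 0.032 = 0.302.
P(Store=Airport) = 0.135 + 0.022 + 0.027 + 0.119 + 0.069 = 0.372.
P(Store ∈ {Mall, Airport}) = 0.302 + 0.372 = 0.674; P(Category=elec, Store ∈ {Mall, Airport}) = 0.083 + 0.027 = 0.110.
P(Category=elec | Store ∈ {Mall, Airport}) = 0.110/0.674 = 0.1632.

0.1632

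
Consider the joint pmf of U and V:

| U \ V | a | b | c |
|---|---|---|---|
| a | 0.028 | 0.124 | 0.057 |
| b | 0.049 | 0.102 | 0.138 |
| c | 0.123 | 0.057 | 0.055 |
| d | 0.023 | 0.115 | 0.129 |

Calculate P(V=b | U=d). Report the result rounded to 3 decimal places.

P(U=d) = 0.023 + 0.115 + 0.129 = 0.267.
P(V=b | U=d) = 0.115/0.267 = 0.431.

0.431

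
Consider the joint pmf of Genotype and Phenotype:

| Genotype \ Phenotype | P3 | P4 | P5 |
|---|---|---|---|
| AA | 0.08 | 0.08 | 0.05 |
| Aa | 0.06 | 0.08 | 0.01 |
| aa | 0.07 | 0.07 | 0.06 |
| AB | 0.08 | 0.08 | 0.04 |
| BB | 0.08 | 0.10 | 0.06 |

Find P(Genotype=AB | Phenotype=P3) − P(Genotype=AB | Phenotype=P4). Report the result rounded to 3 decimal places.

0.021

P(Phenotype=P3) = 0.08 + 0.06 + 0.07 + 0.08 + 0.08 = 0.37; P(Genotype=AB | Phenotype=P3) = 0.08/0.37 = 0.2162.
P(Phenotype=P4) = 0.08 + 0.08 + 0.07 + 0.08 + 0.10 = 0.41; P(Genotype=AB | Phenotype=P4) = 0.08/0.41 = 0.1951.
Difference = 0.021.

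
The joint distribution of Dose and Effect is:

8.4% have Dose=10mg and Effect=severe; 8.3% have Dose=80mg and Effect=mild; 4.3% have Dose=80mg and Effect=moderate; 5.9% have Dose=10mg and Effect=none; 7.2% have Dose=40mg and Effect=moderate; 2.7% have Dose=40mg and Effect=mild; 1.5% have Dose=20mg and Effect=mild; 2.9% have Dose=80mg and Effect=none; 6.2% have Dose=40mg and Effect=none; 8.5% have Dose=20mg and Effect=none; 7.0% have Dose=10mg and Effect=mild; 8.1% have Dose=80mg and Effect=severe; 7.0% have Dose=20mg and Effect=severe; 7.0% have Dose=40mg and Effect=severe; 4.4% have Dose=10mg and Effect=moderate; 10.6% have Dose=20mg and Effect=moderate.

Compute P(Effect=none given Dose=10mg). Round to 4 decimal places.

0.2296

P(Dose=10mg) = 0.059 + 0.070 + 0.044 + 0.084 = 0.257.
P(Effect=none | Dose=10mg) = 0.059/0.257 = 0.2296.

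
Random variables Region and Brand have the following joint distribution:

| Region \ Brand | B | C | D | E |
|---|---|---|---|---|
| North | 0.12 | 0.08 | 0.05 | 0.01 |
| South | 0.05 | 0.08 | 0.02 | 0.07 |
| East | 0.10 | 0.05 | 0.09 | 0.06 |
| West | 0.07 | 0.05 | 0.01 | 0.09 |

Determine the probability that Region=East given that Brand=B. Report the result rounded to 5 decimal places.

P(Brand=B) = 0.12 + 0.05 + 0.10 + 0.07 = 0.34.
P(Region=East | Brand=B) = 0.10/0.34 = 0.29412.

0.29412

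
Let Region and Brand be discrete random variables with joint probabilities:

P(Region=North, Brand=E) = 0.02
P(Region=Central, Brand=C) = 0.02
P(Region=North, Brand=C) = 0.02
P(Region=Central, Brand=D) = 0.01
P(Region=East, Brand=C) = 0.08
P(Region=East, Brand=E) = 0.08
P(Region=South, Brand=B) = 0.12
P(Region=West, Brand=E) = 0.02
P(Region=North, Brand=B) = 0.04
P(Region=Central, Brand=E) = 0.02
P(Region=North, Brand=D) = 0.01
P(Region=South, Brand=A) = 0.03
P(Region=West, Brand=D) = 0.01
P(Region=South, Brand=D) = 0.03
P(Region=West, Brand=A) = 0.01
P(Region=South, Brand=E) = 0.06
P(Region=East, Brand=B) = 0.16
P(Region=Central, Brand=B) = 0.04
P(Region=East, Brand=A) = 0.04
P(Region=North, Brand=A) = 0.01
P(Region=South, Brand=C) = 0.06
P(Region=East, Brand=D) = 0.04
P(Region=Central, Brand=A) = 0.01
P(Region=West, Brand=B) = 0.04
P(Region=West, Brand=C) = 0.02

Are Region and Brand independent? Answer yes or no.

Every cell satisfies P(Region,Brand) = P(Region)·P(Brand). For instance P(Region=Central) = 0.10, P(Brand=D) = 0.10, and 0.10×0.10 = 0.01 matches the joint entry. So Region and Brand are independent.

yes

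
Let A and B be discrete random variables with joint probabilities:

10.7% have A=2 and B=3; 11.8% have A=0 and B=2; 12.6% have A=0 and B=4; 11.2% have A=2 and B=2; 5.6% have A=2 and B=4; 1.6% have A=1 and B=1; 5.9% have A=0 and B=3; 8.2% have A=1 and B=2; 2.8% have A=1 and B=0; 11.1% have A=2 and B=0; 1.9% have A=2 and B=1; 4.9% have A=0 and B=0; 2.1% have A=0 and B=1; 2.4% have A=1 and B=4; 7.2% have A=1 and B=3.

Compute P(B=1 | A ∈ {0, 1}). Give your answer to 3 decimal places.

0.062

P(A=0) = 0.049 + 0.021 + 0.118 + 0.059 + 0.126 = 0.373.
P(A=1) = 0.028 + 0.016 + 0.082 + 0.072 + 0.024 = 0.222.
P(A ∈ {0, 1}) = 0.373 + 0.222 = 0.595; P(B=1, A ∈ {0, 1}) = 0.021 + 0.016 = 0.037.
P(B=1 | A ∈ {0, 1}) = 0.037/0.595 = 0.062.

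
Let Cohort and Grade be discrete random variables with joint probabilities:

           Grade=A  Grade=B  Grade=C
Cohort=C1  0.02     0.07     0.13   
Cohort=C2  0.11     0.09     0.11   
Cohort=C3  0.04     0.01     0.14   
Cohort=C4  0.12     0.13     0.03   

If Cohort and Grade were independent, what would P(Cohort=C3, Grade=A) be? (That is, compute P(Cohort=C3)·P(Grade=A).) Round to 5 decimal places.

0.05510

P(Cohort=C3) = 0.04 + 0.01 + 0.14 = 0.19.
P(Grade=A) = 0.02 + 0.11 + 0.04 + 0.12 = 0.29.
Product: 0.19 × 0.29 = 0.05510.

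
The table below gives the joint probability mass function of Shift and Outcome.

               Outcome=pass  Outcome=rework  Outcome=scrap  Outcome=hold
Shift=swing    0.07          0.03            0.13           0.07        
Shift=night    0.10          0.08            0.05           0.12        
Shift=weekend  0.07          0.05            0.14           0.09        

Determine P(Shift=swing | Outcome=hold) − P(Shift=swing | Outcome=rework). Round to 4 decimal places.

P(Outcome=hold) = 0.07 + 0.12 + 0.09 = 0.28; P(Shift=swing | Outcome=hold) = 0.07/0.28 = 0.25000.
P(Outcome=rework) = 0.03 + 0.08 + 0.05 = 0.16; P(Shift=swing | Outcome=rework) = 0.03/0.16 = 0.18750.
Difference = 0.0625.

0.0625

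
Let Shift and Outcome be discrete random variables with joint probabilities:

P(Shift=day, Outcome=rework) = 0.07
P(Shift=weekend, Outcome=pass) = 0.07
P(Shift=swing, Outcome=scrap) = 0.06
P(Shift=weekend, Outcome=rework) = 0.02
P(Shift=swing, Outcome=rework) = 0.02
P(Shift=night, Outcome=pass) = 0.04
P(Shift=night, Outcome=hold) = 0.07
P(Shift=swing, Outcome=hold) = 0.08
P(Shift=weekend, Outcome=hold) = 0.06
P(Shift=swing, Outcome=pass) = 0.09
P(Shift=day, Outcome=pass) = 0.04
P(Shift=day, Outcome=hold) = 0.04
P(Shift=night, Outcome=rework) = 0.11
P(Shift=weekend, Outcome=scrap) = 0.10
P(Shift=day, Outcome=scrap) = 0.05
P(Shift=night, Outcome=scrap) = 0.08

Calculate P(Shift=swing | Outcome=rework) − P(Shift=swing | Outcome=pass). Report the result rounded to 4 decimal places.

-0.2841

P(Outcome=rework) = 0.07 + 0.02 + 0.11 + 0.02 = 0.22; P(Shift=swing | Outcome=rework) = 0.02/0.22 = 0.09091.
P(Outcome=pass) = 0.04 + 0.09 + 0.04 + 0.07 = 0.24; P(Shift=swing | Outcome=pass) = 0.09/0.24 = 0.37500.
Difference = -0.2841.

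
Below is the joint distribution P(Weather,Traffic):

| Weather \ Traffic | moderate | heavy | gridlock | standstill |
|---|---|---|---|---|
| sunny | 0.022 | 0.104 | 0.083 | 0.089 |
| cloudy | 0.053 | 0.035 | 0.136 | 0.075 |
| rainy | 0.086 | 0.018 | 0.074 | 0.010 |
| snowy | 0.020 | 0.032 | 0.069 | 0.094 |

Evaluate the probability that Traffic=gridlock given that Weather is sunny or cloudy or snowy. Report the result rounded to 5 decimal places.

P(Weather=sunny) = 0.022 + 0.104 + 0.083 + 0.089 = 0.298.
P(Weather=cloudy) = 0.053 + 0.035 + 0.136 + 0.075 = 0.299.
P(Weather=snowy) = 0.020 + 0.032 + 0.069 + 0.094 = 0.215.
P(Weather ∈ {sunny, cloudy, snowy}) = 0.298 + 0.299 + 0.215 = 0.812; P(Traffic=gridlock, Weather ∈ {sunny, cloudy, snowy}) = 0.083 + 0.136 + 0.069 = 0.288.
P(Traffic=gridlock | Weather ∈ {sunny, cloudy, snowy}) = 0.288/0.812 = 0.35468.

0.35468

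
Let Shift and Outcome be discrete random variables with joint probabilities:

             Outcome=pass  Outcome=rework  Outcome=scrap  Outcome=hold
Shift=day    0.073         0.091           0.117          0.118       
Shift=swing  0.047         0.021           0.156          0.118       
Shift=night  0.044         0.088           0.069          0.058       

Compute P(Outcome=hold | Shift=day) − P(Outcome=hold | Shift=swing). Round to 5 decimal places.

-0.04929

P(Shift=day) = 0.073 + 0.091 + 0.117 + 0.118 = 0.399; P(Outcome=hold | Shift=day) = 0.118/0.399 = 0.295739.
P(Shift=swing) = 0.047 + 0.021 + 0.156 + 0.118 = 0.342; P(Outcome=hold | Shift=swing) = 0.118/0.342 = 0.345029.
Difference = -0.04929.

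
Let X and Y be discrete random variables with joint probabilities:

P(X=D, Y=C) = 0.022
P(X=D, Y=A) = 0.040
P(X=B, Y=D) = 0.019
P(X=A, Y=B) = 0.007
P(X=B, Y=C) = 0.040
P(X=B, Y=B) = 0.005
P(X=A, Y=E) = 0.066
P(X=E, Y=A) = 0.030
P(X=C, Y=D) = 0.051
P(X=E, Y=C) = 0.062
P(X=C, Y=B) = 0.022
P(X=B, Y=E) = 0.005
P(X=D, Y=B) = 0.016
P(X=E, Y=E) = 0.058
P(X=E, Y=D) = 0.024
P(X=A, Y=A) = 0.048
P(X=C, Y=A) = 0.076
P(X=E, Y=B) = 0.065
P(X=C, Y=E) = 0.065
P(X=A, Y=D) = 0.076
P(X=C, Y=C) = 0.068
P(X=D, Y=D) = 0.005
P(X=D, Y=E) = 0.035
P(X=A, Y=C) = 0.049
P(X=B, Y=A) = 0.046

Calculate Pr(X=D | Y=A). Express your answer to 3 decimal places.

0.167

P(Y=A) = 0.048 + 0.046 + 0.076 + 0.040 + 0.030 = 0.240.
P(X=D | Y=A) = 0.040/0.240 = 0.167.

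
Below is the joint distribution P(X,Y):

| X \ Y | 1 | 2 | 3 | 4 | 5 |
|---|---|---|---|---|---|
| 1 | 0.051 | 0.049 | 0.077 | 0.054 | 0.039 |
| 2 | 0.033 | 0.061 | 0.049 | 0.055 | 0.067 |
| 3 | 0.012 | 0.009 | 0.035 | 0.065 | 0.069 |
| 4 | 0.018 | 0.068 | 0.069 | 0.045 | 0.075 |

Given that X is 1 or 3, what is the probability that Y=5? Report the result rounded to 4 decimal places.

0.2348

P(X=1) = 0.051 + 0.049 + 0.077 + 0.054 + 0.039 = 0.270.
P(X=3) = 0.012 + 0.009 + 0.035 + 0.065 + 0.069 = 0.190.
P(X ∈ {1, 3}) = 0.270 + 0.190 = 0.460; P(Y=5, X ∈ {1, 3}) = 0.039 + 0.069 = 0.108.
P(Y=5 | X ∈ {1, 3}) = 0.108/0.460 = 0.2348.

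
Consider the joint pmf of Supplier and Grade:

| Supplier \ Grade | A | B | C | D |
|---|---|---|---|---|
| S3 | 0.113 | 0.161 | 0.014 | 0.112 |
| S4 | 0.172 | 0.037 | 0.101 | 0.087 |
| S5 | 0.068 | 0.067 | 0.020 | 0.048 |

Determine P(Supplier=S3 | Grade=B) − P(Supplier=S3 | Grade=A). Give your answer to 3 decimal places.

0.287

P(Grade=B) = 0.161 + 0.037 + 0.067 = 0.265; P(Supplier=S3 | Grade=B) = 0.161/0.265 = 0.6075.
P(Grade=A) = 0.113 + 0.172 + 0.068 = 0.353; P(Supplier=S3 | Grade=A) = 0.113/0.353 = 0.3201.
Difference = 0.287.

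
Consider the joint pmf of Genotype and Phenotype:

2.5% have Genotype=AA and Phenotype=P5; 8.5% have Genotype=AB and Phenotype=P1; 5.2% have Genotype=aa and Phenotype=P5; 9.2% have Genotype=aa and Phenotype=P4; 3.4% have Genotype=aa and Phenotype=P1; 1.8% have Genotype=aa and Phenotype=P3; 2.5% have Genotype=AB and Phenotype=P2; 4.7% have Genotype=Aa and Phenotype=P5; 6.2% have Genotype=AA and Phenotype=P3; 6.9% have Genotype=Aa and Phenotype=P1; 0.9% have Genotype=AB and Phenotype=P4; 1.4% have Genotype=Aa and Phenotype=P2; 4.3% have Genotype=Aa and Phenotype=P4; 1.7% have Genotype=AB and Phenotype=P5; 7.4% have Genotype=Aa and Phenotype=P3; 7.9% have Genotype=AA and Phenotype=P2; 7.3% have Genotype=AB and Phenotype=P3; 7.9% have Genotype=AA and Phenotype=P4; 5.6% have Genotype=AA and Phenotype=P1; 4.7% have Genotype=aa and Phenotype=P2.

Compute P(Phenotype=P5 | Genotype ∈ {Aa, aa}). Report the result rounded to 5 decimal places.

0.20204

P(Genotype=Aa) = 0.069 + 0.014 + 0.074 + 0.043 + 0.047 = 0.247.
P(Genotype=aa) = 0.034 + 0.047 + 0.018 + 0.092 + 0.052 = 0.243.
P(Genotype ∈ {Aa, aa}) = 0.247 + 0.243 = 0.490; P(Phenotype=P5, Genotype ∈ {Aa, aa}) = 0.047 + 0.052 = 0.099.
P(Phenotype=P5 | Genotype ∈ {Aa, aa}) = 0.099/0.490 = 0.20204.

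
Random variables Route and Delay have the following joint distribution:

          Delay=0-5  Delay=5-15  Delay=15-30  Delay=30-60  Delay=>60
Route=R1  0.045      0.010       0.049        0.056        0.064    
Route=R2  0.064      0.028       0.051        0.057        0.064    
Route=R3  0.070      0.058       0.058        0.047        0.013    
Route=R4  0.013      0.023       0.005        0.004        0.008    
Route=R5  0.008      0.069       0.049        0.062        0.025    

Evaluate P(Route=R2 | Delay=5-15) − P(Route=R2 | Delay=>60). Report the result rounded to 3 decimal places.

P(Delay=5-15) = 0.010 + 0.028 + 0.058 + 0.023 + 0.069 = 0.188; P(Route=R2 | Delay=5-15) = 0.028/0.188 = 0.1489.
P(Delay=>60) = 0.064 + 0.064 + 0.013 + 0.008 + 0.025 = 0.174; P(Route=R2 | Delay=>60) = 0.064/0.174 = 0.3678.
Difference = -0.219.

-0.219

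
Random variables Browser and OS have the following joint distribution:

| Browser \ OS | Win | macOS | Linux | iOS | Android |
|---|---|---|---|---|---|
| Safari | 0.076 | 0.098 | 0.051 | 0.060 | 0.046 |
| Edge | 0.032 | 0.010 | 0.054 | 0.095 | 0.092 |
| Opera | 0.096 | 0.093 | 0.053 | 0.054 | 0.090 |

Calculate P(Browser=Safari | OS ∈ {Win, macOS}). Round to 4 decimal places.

0.4296

P(OS=Win) = 0.076 + 0.032 + 0.096 = 0.204.
P(OS=macOS) = 0.098 + 0.010 + 0.093 = 0.201.
P(OS ∈ {Win, macOS}) = 0.204 + 0.201 = 0.405; P(Browser=Safari, OS ∈ {Win, macOS}) = 0.076 + 0.098 = 0.174.
P(Browser=Safari | OS ∈ {Win, macOS}) = 0.174/0.405 = 0.4296.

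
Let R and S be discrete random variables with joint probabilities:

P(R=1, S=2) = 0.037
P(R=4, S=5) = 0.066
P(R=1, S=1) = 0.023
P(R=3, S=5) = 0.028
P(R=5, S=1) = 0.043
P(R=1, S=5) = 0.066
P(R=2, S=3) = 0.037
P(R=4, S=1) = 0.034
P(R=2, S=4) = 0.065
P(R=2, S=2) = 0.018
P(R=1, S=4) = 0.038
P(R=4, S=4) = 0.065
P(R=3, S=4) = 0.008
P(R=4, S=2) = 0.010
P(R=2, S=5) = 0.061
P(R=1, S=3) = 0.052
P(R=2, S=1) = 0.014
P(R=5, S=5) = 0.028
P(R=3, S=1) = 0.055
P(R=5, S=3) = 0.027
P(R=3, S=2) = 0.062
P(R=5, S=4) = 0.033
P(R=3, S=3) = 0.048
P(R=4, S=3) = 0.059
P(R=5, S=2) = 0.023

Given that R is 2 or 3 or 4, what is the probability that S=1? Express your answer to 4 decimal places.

0.1635

P(R=2) = 0.014 + 0.018 + 0.037 + 0.065 + 0.061 = 0.195.
P(R=3) = 0.055 + 0.062 + 0.048 + 0.008 + 0.028 = 0.201.
P(R=4) = 0.034 + 0.010 + 0.059 + 0.065 + 0.066 = 0.234.
P(R ∈ {2, 3, 4}) = 0.195 + 0.201 + 0.234 = 0.630; P(S=1, R ∈ {2, 3, 4}) = 0.014 + 0.055 + 0.034 = 0.103.
P(S=1 | R ∈ {2, 3, 4}) = 0.103/0.630 = 0.1635.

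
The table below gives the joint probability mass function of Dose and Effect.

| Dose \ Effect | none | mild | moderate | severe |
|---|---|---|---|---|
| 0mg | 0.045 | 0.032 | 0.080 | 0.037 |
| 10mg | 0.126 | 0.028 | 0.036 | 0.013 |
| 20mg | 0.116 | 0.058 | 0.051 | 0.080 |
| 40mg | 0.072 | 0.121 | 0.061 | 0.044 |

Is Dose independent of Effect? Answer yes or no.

no

P(Dose=10mg) = 0.203 and P(Effect=none) = 0.359, so their product is 0.07288, but P(Dose=10mg, Effect=none) = 0.126. Since these differ, Dose and Effect are not independent.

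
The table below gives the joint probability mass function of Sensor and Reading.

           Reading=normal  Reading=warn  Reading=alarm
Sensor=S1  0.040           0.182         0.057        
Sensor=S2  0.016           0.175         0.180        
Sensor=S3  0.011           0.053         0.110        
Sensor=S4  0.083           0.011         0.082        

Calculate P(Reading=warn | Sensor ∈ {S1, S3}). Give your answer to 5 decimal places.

0.51876

P(Sensor=S1) = 0.040 + 0.182 + 0.057 = 0.279.
P(Sensor=S3) = 0.011 + 0.053 + 0.110 = 0.174.
P(Sensor ∈ {S1, S3}) = 0.279 + 0.174 = 0.453; P(Reading=warn, Sensor ∈ {S1, S3}) = 0.182 + 0.053 = 0.235.
P(Reading=warn | Sensor ∈ {S1, S3}) = 0.235/0.453 = 0.51876.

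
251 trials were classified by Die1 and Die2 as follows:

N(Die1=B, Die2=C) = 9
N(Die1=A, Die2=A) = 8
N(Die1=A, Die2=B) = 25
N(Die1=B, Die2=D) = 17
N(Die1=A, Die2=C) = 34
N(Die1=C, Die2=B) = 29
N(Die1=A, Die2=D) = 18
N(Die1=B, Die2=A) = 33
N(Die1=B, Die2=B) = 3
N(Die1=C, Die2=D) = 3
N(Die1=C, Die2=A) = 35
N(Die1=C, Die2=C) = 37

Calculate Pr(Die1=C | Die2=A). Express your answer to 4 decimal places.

0.4605

Total with Die2=A: 8 + 33 + 35 = 76.
P(Die1=C | Die2=A) = 35/76 = 0.4605.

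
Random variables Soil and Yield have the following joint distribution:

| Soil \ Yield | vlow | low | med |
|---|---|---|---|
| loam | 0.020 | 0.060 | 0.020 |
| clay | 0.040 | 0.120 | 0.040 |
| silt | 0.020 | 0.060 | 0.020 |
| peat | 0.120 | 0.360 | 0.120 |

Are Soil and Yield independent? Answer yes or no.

Every cell satisfies P(Soil,Yield) = P(Soil)·P(Yield). For instance P(Soil=peat) = 0.600, P(Yield=med) = 0.200, and 0.600×0.200 = 0.120 matches the joint entry. So Soil and Yield are independent.

yes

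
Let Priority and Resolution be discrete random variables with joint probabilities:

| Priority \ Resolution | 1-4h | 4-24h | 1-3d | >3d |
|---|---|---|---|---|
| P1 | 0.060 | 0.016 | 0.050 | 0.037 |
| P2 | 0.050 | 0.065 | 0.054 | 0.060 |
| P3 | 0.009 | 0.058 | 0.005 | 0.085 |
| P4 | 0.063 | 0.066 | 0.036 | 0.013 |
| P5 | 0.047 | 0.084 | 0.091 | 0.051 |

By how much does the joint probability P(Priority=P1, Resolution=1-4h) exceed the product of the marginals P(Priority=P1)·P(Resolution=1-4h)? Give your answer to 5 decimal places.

0.02267

P(Priority=P1) = 0.060 + 0.016 + 0.050 + 0.037 = 0.163.
P(Resolution=1-4h) = 0.060 + 0.050 + 0.009 + 0.063 + 0.047 = 0.229.
P(Priority=P1, Resolution=1-4h) − P(Priority=P1)P(Resolution=1-4h) = 0.060 − 0.163×0.229 = 0.02267.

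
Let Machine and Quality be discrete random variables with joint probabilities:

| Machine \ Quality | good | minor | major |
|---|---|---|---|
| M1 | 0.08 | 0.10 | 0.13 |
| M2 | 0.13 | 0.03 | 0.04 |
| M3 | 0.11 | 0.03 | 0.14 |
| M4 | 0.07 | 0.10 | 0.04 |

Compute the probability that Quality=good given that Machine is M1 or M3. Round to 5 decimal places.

0.32203

P(Machine=M1) = 0.08 + 0.10 + 0.13 = 0.31.
P(Machine=M3) = 0.11 + 0.03 + 0.14 = 0.28.
P(Machine ∈ {M1, M3}) = 0.31 + 0.28 = 0.59; P(Quality=good, Machine ∈ {M1, M3}) = 0.08 + 0.11 = 0.19.
P(Quality=good | Machine ∈ {M1, M3}) = 0.19/0.59 = 0.32203.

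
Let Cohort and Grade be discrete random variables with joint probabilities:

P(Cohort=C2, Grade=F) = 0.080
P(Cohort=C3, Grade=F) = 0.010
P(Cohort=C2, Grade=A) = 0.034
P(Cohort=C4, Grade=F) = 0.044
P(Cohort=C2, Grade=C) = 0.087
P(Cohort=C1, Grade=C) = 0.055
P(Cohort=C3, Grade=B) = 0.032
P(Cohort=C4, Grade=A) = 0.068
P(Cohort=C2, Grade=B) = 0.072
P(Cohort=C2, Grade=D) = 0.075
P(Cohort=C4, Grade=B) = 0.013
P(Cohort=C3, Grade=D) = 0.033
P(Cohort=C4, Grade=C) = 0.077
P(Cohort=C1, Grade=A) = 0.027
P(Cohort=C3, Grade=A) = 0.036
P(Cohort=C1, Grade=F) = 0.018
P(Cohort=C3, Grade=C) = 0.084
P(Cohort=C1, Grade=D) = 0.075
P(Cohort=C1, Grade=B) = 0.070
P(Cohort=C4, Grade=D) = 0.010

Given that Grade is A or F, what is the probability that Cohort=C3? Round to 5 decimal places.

P(Grade=A) = 0.027 + 0.034 + 0.036 + 0.068 = 0.165.
P(Grade=F) = 0.018 + 0.080 + 0.010 + 0.044 = 0.152.
P(Grade ∈ {A, F}) = 0.165 + 0.152 = 0.317; P(Cohort=C3, Grade ∈ {A, F}) = 0.036 + 0.010 = 0.046.
P(Cohort=C3 | Grade ∈ {A, F}) = 0.046/0.317 = 0.14511.

0.14511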